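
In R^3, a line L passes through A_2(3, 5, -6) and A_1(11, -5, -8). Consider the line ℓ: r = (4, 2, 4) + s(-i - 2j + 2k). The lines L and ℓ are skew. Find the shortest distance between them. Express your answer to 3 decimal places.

6.360

A direction vector for L is A_1 − A_2 = (8, -10, -2).
Common perpendicular direction n = (8, -10, -2) × (-1, -2, 2) = (-24, -14, -26).
With w = (4, 2, 4) − (3, 5, -6) = (1, -3, 10), w · n = -242.
Distance = |w · n| / |n| = |-242| / √1448 ≈ 6.360.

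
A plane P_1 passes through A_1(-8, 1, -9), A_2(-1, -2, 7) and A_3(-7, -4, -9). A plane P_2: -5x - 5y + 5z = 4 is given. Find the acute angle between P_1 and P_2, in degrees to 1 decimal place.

32.5

A_1A_2 = (7, -3, 16), A_1A_3 = (1, -5, 0); a normal to P_1 is A_1A_2 × A_1A_3 = (80, 16, -32).
Using A_1: P_1 has equation 80x + 16y - 32z = -336.
cos θ = |n₁·n₂| / (|n₁||n₂|) = |-640| / (√7680 · √75).
θ = arccos(0.84327) ≈ 32.5°.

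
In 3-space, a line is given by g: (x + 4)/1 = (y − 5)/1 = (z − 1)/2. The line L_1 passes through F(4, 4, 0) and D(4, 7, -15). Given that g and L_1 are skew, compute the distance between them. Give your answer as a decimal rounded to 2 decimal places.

g has direction (1, 1, 2) through (-4, 5, 1).
A direction vector for L_1 is D − F = (0, 3, -15).
Common perpendicular direction n = (1, 1, 2) × (0, 3, -15) = (-21, 15, 3).
With w = (4, 4, 0) − (-4, 5, 1) = (8, -1, -1), w · n = -186.
Distance = |w · n| / |n| = |-186| / √675 ≈ 7.16.

7.16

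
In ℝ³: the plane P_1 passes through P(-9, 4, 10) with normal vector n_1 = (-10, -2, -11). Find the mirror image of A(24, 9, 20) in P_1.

(-16, 1, -24)

P_1: n_1·r = n_1·P gives -10x - 2y - 11z = -28.
λ = (n·A − d)/|n|² = (-478 − (-28))/225 = -2.
Reflection = A − 2λn = (24, 9, 20) − (-4)·(-10, -2, -11) = (-16, 1, -24).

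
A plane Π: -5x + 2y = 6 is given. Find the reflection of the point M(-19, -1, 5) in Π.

λ = (n·M − d)/|n|² = (93 − 6)/29 = 3.
Reflection = M − 2λn = (-19, -1, 5) − 6·(-5, 2, 0) = (11, -13, 5).

(11, -13, 5)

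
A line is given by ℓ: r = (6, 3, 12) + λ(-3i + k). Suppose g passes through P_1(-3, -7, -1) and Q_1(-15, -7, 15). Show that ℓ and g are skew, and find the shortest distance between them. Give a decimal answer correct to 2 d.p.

10.00

A direction vector for g is Q_1 − P_1 = (-12, 0, 16).
Common perpendicular direction n = (-3, 0, 1) × (-12, 0, 16) = (0, 36, 0).
With w = (-3, -7, -1) − (6, 3, 12) = (-9, -10, -13), w · n = -360.
Since n ≠ 0 the lines are not parallel, and w · n = -360 ≠ 0 so they do not intersect; hence they are skew.
Distance = |w · n| / |n| = |-360| / √1296 ≈ 10.00.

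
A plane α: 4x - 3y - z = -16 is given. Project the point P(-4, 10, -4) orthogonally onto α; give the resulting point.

(0, 7, -5)

Foot = P − λn with λ = (n·P − d)/|n|² = (-42 − (-16))/26 = -1.
Foot = (-4, 10, -4) − (-1)·(4, -3, -1) = (0, 7, -5).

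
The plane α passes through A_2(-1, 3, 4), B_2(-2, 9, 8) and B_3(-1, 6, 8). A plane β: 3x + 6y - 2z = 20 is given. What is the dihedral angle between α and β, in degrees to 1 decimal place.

43.5

A_2B_2 = (-1, 6, 4), A_2B_3 = (0, 3, 4); a normal to α is A_2B_2 × A_2B_3 = (12, 4, -3).
Using A_2: α has equation 12x + 4y - 3z = -12.
cos θ = |n₁·n₂| / (|n₁||n₂|) = |66| / (√169 · √49).
θ = arccos(0.72527) ≈ 43.5°.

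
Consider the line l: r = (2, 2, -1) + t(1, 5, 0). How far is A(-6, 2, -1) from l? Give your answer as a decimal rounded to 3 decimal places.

7.845

Taking (2, 2, -1) on l with direction v = (1, 5, 0): w = A − (2, 2, -1) = (-8, 0, 0), and w × v = (0, 0, -40).
Distance = |w × v| / |v| = √1600 / √26 ≈ 7.845.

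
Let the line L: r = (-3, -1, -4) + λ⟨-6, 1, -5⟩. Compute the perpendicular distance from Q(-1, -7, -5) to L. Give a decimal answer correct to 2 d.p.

Taking (-3, -1, -4) on L with direction v = (-6, 1, -5): w = Q − (-3, -1, -4) = (2, -6, -1), and w × v = (31, 16, -34).
Distance = |w × v| / |v| = √2373 / √62 ≈ 6.19.

6.19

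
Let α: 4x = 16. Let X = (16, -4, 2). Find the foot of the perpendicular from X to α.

Foot = X − λn with λ = (n·X − d)/|n|² = (64 − 16)/16 = 3.
Foot = (16, -4, 2) − 3·(4, 0, 0) = (4, -4, 2).

(4, -4, 2)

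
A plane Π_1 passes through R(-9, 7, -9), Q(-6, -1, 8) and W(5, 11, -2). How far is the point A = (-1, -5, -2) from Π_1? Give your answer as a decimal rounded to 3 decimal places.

RQ = (3, -8, 17), RW = (14, 4, 7); a normal to Π_1 is RQ × RW = (-124, 217, 124).
Using R: Π_1 has equation -124x + 217y + 124z = 1519.
n·A − d = (-124)·(-1) + (217)·(-5) + (124)·(-2) − 1519 = -2728; |n| = √77841.
Distance = |-2728| / √77841 = 2728/√77841 ≈ 9.778.

9.778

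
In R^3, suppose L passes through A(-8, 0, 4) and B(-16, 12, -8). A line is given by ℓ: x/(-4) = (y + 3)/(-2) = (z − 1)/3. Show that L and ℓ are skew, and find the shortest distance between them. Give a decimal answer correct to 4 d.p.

A direction vector for L is B − A = (-8, 12, -12).
ℓ has direction (-4, -2, 3) through (0, -3, 1).
Common perpendicular direction n = (-8, 12, -12) × (-4, -2, 3) = (12, 72, 64).
With w = (0, -3, 1) − (-8, 0, 4) = (8, -3, -3), w · n = -312.
Since n ≠ 0 the lines are not parallel, and w · n = -312 ≠ 0 so they do not intersect; hence they are skew.
Distance = |w · n| / |n| = |-312| / √9424 ≈ 3.2139.

3.2139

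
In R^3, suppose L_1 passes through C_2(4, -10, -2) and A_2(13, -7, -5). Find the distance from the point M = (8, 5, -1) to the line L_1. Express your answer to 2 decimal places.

13.44

A direction vector for L_1 is A_2 − C_2 = (9, 3, -3).
Taking (4, -10, -2) on L_1 with direction v = (9, 3, -3): w = M − (4, -10, -2) = (4, 15, 1), and w × v = (-48, 21, -123).
Distance = |w × v| / |v| = √17874 / √99 ≈ 13.44.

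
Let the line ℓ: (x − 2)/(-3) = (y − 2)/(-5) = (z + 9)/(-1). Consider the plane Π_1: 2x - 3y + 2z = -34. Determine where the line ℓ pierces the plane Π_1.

ℓ has direction (-3, -5, -1) through (2, 2, -9).
Substitute r = (2, 2, -9) + t(-3, -5, -1) into the plane: -20 + 7t = -34, so t = -2.
Intersection: (2, 2, -9) + (-2)·(-3, -5, -1) = (8, 12, -7).

(8, 12, -7)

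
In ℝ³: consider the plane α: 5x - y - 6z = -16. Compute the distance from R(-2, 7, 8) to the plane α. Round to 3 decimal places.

n·R − d = (5)·(-2) + (-1)·(7) + (-6)·(8) − (-16) = -49; |n| = √62.
Distance = |-49| / √62 = 49/√62 ≈ 6.223.

6.223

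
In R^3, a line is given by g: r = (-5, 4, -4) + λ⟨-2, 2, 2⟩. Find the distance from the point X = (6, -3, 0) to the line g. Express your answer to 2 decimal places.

Taking (-5, 4, -4) on g with direction v = (-2, 2, 2): w = X − (-5, 4, -4) = (11, -7, 4), and w × v = (-22, -30, 8).
Distance = |w × v| / |v| = √1448 / √12 ≈ 10.98.

10.98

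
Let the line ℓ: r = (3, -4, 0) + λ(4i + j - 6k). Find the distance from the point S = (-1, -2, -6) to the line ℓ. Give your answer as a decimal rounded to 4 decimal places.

6.8460

Taking (3, -4, 0) on ℓ with direction v = (4, 1, -6): w = S − (3, -4, 0) = (-4, 2, -6), and w × v = (-6, -48, -12).
Distance = |w × v| / |v| = √2484 / √53 ≈ 6.8460.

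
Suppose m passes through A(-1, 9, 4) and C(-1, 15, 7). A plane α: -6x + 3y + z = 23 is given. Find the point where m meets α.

(-1, 5, 2)

A direction vector for m is C − A = (0, 6, 3).
Substitute r = (-1, 9, 4) + t(0, 6, 3) into the plane: 37 + 21t = 23, so t = -2/3.
Intersection: (-1, 9, 4) + (-2/3)·(0, 6, 3) = (-1, 5, 2).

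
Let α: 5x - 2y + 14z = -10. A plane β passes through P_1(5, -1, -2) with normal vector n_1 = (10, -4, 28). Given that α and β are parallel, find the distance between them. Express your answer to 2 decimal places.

0.60

β: n_1·r = n_1·P_1 gives 10x - 4y + 28z = -2.
Rescale β by 1/2: 5x - 2y + 14z = -1. Then distance = |-10 − (-1)| / √225 ≈ 0.60.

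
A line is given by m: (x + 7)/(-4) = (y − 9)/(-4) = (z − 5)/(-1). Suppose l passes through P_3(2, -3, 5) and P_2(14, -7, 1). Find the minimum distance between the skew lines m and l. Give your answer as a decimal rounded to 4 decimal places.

m has direction (-4, -4, -1) through (-7, 9, 5).
A direction vector for l is P_2 − P_3 = (12, -4, -4).
Common perpendicular direction n = (-4, -4, -1) × (12, -4, -4) = (12, -28, 64).
With w = (2, -3, 5) − (-7, 9, 5) = (9, -12, 0), w · n = 444.
Distance = |w · n| / |n| = |444| / √5024 ≈ 6.2641.

6.2641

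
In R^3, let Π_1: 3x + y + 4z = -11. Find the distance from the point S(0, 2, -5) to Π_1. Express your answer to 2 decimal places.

n·S − d = (3)·(0) + (1)·(2) + (4)·(-5) − (-11) = -7; |n| = √26.
Distance = |-7| / √26 = 7/√26 ≈ 1.37.

1.37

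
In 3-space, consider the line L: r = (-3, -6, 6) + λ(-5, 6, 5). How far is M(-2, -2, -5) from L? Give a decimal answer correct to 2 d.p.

11.09

Taking (-3, -6, 6) on L with direction v = (-5, 6, 5): w = M − (-3, -6, 6) = (1, 4, -11), and w × v = (86, 50, 26).
Distance = |w × v| / |v| = √10572 / √86 ≈ 11.09.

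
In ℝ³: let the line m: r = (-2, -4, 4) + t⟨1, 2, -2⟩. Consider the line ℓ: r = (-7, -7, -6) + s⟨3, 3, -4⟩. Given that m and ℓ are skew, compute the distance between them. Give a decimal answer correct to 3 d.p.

11.157

Common perpendicular direction n = (1, 2, -2) × (3, 3, -4) = (-2, -2, -3).
With w = (-7, -7, -6) − (-2, -4, 4) = (-5, -3, -10), w · n = 46.
Distance = |w · n| / |n| = |46| / √17 ≈ 11.157.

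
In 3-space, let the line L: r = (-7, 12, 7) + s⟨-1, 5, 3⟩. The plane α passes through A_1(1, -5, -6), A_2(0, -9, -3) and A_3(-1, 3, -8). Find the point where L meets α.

A_1A_2 = (-1, -4, 3), A_1A_3 = (-2, 8, -2); a normal to α is A_1A_2 × A_1A_3 = (-16, -8, -16).
Using A_1: α has equation -16x - 8y - 16z = 120.
Substitute r = (-7, 12, 7) + t(-1, 5, 3) into the plane: -96 + (-72)t = 120, so t = -3.
Intersection: (-7, 12, 7) + (-3)·(-1, 5, 3) = (-4, -3, -2).

(-4, -3, -2)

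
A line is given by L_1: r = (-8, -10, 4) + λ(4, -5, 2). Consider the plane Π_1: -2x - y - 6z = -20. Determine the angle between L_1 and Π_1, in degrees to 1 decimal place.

20.4

sin θ = |n·v| / (|n||v|) = |-15| / (√41 · √45) = 0.34922.
θ ≈ 20.4°.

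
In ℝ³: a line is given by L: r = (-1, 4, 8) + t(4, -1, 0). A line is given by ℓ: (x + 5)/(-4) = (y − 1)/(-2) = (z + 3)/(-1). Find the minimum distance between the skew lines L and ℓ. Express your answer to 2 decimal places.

9.14

ℓ has direction (-4, -2, -1) through (-5, 1, -3).
Common perpendicular direction n = (4, -1, 0) × (-4, -2, -1) = (1, 4, -12).
With w = (-5, 1, -3) − (-1, 4, 8) = (-4, -3, -11), w · n = 116.
Distance = |w · n| / |n| = |116| / √161 ≈ 9.14.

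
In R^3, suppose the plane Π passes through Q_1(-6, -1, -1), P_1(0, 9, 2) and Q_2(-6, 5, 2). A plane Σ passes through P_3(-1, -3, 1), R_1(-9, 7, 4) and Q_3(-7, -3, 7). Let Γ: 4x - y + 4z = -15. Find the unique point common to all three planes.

Q_1P_1 = (6, 10, 3), Q_1Q_2 = (0, 6, 3); a normal to Π is Q_1P_1 × Q_1Q_2 = (12, -18, 36).
Using Q_1: Π has equation 12x - 18y + 36z = -90.
P_3R_1 = (-8, 10, 3), P_3Q_3 = (-6, 0, 6); a normal to Σ is P_3R_1 × P_3Q_3 = (60, 30, 60).
Using P_3: Σ has equation 60x + 30y + 60z = -90.
Solving the 3×3 linear system 12x - 18y + 36z = -90, 60x + 30y + 60z = -90, 4x - y + 4z = -15 (e.g. by elimination or Cramer's rule, determinant = -4320) gives (-3, 3, 0).

(-3, 3, 0)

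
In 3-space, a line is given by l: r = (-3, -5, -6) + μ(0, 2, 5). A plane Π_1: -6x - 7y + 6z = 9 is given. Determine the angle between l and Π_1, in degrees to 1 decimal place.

15.7

sin θ = |n·v| / (|n||v|) = |16| / (√121 · √29) = 0.27010.
θ ≈ 15.7°.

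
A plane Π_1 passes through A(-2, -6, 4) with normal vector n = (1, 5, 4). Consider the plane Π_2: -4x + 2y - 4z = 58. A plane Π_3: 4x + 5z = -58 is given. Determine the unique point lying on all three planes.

Π_1: n·r = n·A gives x + 5y + 4z = -16.
Solving the 3×3 linear system x + 5y + 4z = -16, -4x + 2y - 4z = 58, 4x + 5z = -58 (e.g. by elimination or Cramer's rule, determinant = -2) gives (-7, 3, -6).

(-7, 3, -6)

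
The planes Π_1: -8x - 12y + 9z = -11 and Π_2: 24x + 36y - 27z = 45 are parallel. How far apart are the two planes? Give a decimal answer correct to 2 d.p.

0.24

Rescale Π_2 by 1/(-3): -8x - 12y + 9z = -15. Then distance = |-11 − (-15)| / √289 ≈ 0.24.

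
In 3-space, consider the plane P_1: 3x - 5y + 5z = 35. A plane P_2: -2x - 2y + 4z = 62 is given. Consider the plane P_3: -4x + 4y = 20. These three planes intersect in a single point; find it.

(-10, -5, 8)

Solving the 3×3 linear system 3x - 5y + 5z = 35, -2x - 2y + 4z = 62, -4x + 4y = 20 (e.g. by elimination or Cramer's rule, determinant = -48) gives (-10, -5, 8).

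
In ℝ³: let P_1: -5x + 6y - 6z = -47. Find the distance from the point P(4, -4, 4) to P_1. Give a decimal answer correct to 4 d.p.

n·P − d = (-5)·(4) + (6)·(-4) + (-6)·(4) − (-47) = -21; |n| = √97.
Distance = |-21| / √97 = 21/√97 ≈ 2.1322.

2.1322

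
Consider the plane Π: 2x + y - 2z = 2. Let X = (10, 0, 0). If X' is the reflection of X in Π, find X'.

λ = (n·X − d)/|n|² = (20 − 2)/9 = 2.
Reflection = X − 2λn = (10, 0, 0) − 4·(2, 1, -2) = (2, -4, 8).

(2, -4, 8)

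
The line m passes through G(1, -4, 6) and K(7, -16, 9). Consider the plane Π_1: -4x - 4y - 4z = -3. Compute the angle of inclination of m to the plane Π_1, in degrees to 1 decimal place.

A direction vector for m is K − G = (6, -12, 3).
sin θ = |n·v| / (|n||v|) = |12| / (√48 · √189) = 0.12599.
θ ≈ 7.2°.

7.2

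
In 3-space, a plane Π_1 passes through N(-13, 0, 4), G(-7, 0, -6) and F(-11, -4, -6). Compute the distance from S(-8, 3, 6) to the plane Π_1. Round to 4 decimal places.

2.0830

NG = (6, 0, -10), NF = (2, -4, -10); a normal to Π_1 is NG × NF = (-40, 40, -24).
Using N: Π_1 has equation -40x + 40y - 24z = 424.
n·S − d = (-40)·(-8) + (40)·(3) + (-24)·(6) − 424 = -128; |n| = √3776.
Distance = |-128| / √3776 = 128/√3776 ≈ 2.0830.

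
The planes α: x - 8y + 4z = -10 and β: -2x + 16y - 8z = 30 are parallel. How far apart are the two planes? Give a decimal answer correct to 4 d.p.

Rescale β by 1/(-2): x - 8y + 4z = -15. Then distance = |-10 − (-15)| / √81 ≈ 0.5556.

0.5556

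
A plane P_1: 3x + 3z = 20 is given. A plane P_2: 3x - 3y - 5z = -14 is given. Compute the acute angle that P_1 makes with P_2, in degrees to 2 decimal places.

cos θ = |n₁·n₂| / (|n₁||n₂|) = |-6| / (√18 · √43).
θ = arccos(0.21567) ≈ 77.55°.

77.55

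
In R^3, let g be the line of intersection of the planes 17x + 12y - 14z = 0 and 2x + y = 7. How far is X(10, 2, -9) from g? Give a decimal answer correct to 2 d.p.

14.35

Direction of g: (17, 12, -14) × (2, 1, 0) = (14, -28, -7).
A point on g: solving the two plane equations with x = 6 gives (6, -5, 3).
Taking (6, -5, 3) on g with direction v = (14, -28, -7): w = X − (6, -5, 3) = (4, 7, -12), and w × v = (-385, -140, -210).
Distance = |w × v| / |v| = √211925 / √1029 ≈ 14.35.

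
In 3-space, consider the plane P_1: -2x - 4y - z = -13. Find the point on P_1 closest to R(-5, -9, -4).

Foot = R − λn with λ = (n·R − d)/|n|² = (50 − (-13))/21 = 3.
Foot = (-5, -9, -4) − 3·(-2, -4, -1) = (1, 3, -1).

(1, 3, -1)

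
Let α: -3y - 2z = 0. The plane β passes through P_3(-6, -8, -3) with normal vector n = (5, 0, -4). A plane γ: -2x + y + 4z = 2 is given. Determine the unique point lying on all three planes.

(-6, 2, -3)

β: n·r = n·P_3 gives 5x - 4z = -18.
Solving the 3×3 linear system -3y - 2z = 0, 5x - 4z = -18, -2x + y + 4z = 2 (e.g. by elimination or Cramer's rule, determinant = 26) gives (-6, 2, -3).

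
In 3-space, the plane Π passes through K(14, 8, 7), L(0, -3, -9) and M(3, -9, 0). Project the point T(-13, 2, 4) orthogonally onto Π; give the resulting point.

(2, -4, -5)

KL = (-14, -11, -16), KM = (-11, -17, -7); a normal to Π is KL × KM = (-195, 78, 117).
Using K: Π has equation -195x + 78y + 117z = -1287.
Foot = T − λn with λ = (n·T − d)/|n|² = (3159 − (-1287))/57798 = 1/13.
Foot = (-13, 2, 4) − (1/13)·(-195, 78, 117) = (2, -4, -5).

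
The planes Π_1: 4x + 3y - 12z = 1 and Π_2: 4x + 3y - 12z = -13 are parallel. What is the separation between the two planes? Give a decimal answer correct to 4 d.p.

Same normal n = (4, 3, -12) with |n| = √169; distance = |1 − (-13)| / |n| = 14/√169 ≈ 1.0769.

1.0769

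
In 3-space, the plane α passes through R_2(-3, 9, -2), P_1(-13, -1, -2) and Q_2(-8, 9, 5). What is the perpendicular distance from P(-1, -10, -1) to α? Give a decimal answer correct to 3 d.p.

R_2P_1 = (-10, -10, 0), R_2Q_2 = (-5, 0, 7); a normal to α is R_2P_1 × R_2Q_2 = (-70, 70, -50).
Using R_2: α has equation -70x + 70y - 50z = 940.
n·P − d = (-70)·(-1) + (70)·(-10) + (-50)·(-1) − 940 = -1520; |n| = √12300.
Distance = |-1520| / √12300 = 1520/√12300 ≈ 13.705.

13.705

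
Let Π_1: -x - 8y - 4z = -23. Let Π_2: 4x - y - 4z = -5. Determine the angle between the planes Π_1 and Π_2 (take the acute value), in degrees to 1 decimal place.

67.2

cos θ = |n₁·n₂| / (|n₁||n₂|) = |20| / (√81 · √33).
θ = arccos(0.38684) ≈ 67.2°.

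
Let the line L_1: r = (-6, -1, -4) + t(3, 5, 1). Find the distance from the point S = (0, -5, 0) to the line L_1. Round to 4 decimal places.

8.2393

Taking (-6, -1, -4) on L_1 with direction v = (3, 5, 1): w = S − (-6, -1, -4) = (6, -4, 4), and w × v = (-24, 6, 42).
Distance = |w × v| / |v| = √2376 / √35 ≈ 8.2393.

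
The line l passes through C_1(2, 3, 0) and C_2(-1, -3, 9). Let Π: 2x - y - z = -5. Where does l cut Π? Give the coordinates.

(0, -1, 6)

A direction vector for l is C_2 − C_1 = (-3, -6, 9).
Substitute r = (2, 3, 0) + t(-3, -6, 9) into the plane: 1 + (-9)t = -5, so t = 2/3.
Intersection: (2, 3, 0) + (2/3)·(-3, -6, 9) = (0, -1, 6).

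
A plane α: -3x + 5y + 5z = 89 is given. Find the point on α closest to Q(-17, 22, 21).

(-8, 7, 6)

Foot = Q − λn with λ = (n·Q − d)/|n|² = (266 − 89)/59 = 3.
Foot = (-17, 22, 21) − 3·(-3, 5, 5) = (-8, 7, 6).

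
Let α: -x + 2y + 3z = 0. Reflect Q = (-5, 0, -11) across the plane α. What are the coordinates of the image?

(-9, 8, 1)

λ = (n·Q − d)/|n|² = (-28 − 0)/14 = -2.
Reflection = Q − 2λn = (-5, 0, -11) − (-4)·(-1, 2, 3) = (-9, 8, 1).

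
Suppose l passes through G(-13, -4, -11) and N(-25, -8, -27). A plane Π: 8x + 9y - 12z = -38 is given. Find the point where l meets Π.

(-7, -2, -3)

A direction vector for l is N − G = (-12, -4, -16).
Substitute r = (-13, -4, -11) + t(-12, -4, -16) into the plane: -8 + 60t = -38, so t = -1/2.
Intersection: (-13, -4, -11) + (-1/2)·(-12, -4, -16) = (-7, -2, -3).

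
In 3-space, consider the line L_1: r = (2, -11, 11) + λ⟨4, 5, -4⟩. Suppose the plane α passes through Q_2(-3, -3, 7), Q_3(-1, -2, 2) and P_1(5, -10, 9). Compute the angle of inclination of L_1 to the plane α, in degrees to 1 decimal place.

Q_2Q_3 = (2, 1, -5), Q_2P_1 = (8, -7, 2); a normal to α is Q_2Q_3 × Q_2P_1 = (-33, -44, -22).
Using Q_2: α has equation -33x - 44y - 22z = 77.
sin θ = |n·v| / (|n||v|) = |-264| / (√3509 · √57) = 0.59030.
θ ≈ 36.2°.

36.2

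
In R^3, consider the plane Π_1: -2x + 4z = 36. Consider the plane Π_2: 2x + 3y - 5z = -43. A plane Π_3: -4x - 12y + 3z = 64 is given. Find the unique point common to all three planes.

Solving the 3×3 linear system -2x + 4z = 36, 2x + 3y - 5z = -43, -4x - 12y + 3z = 64 (e.g. by elimination or Cramer's rule, determinant = 54) gives (-10, -1, 4).

(-10, -1, 4)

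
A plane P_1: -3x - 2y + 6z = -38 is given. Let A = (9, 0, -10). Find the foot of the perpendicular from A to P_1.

Foot = A − λn with λ = (n·A − d)/|n|² = (-87 − (-38))/49 = -1.
Foot = (9, 0, -10) − (-1)·(-3, -2, 6) = (6, -2, -4).

(6, -2, -4)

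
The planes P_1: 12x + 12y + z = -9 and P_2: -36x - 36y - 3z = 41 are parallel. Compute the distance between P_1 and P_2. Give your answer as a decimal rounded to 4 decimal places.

0.2745

Rescale P_2 by 1/(-3): 12x + 12y + z = -41/3. Then distance = |-9 − (-41/3)| / √289 ≈ 0.2745.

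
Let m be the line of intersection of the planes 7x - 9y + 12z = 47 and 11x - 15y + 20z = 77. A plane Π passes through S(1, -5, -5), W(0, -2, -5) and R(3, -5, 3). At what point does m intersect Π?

Direction of m: (7, -9, 12) × (11, -15, 20) = (0, -8, -6).
A point on m: solving the two plane equations with y = -13 gives (2, -13, -7).
SW = (-1, 3, 0), SR = (2, 0, 8); a normal to Π is SW × SR = (24, 8, -6).
Using S: Π has equation 24x + 8y - 6z = 14.
Substitute r = (2, -13, -7) + t(0, -8, -6) into the plane: -14 + (-28)t = 14, so t = -1.
Intersection: (2, -13, -7) + (-1)·(0, -8, -6) = (2, -5, -1).

(2, -5, -1)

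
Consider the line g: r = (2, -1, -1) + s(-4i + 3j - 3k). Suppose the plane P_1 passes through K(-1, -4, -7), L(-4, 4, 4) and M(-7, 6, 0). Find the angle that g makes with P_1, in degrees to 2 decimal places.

3.66

KL = (-3, 8, 11), KM = (-6, 10, 7); a normal to P_1 is KL × KM = (-54, -45, 18).
Using K: P_1 has equation -54x - 45y + 18z = 108.
sin θ = |n·v| / (|n||v|) = |27| / (√5265 · √34) = 0.06382.
θ ≈ 3.66°.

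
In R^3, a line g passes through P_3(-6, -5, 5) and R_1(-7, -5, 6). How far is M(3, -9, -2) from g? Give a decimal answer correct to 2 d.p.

A direction vector for g is R_1 − P_3 = (-1, 0, 1).
Taking (-6, -5, 5) on g with direction v = (-1, 0, 1): w = M − (-6, -5, 5) = (9, -4, -7), and w × v = (-4, -2, -4).
Distance = |w × v| / |v| = √36 / √2 ≈ 4.24.

4.24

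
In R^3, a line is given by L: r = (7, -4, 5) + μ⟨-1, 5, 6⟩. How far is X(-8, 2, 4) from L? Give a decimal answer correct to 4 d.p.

Taking (7, -4, 5) on L with direction v = (-1, 5, 6): w = X − (7, -4, 5) = (-15, 6, -1), and w × v = (41, 91, -69).
Distance = |w × v| / |v| = √14723 / √62 ≈ 15.4100.

15.4100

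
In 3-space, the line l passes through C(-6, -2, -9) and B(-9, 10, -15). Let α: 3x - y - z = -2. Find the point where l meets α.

(-5, -6, -7)

A direction vector for l is B − C = (-3, 12, -6).
Substitute r = (-6, -2, -9) + t(-3, 12, -6) into the plane: -7 + (-15)t = -2, so t = -1/3.
Intersection: (-6, -2, -9) + (-1/3)·(-3, 12, -6) = (-5, -6, -7).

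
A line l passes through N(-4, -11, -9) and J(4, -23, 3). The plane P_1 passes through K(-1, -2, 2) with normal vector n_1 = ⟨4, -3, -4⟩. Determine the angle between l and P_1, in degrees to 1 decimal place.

A direction vector for l is J − N = (8, -12, 12).
P_1: n_1·r = n_1·K gives 4x - 3y - 4z = -6.
sin θ = |n·v| / (|n||v|) = |20| / (√41 · √352) = 0.16648.
θ ≈ 9.6°.

9.6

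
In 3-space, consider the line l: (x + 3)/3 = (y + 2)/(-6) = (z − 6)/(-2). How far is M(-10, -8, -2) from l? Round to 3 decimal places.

11.375

l has direction (3, -6, -2) through (-3, -2, 6).
Taking (-3, -2, 6) on l with direction v = (3, -6, -2): w = M − (-3, -2, 6) = (-7, -6, -8), and w × v = (-36, -38, 60).
Distance = |w × v| / |v| = √6340 / √49 ≈ 11.375.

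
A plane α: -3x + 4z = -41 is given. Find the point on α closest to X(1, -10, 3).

(7, -10, -5)

Foot = X − λn with λ = (n·X − d)/|n|² = (9 − (-41))/25 = 2.
Foot = (1, -10, 3) − 2·(-3, 0, 4) = (7, -10, -5).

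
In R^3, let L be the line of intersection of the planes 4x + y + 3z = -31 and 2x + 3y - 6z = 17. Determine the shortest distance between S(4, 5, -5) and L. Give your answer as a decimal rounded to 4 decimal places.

Direction of L: (4, 1, 3) × (2, 3, -6) = (-15, 30, 10).
A point on L: solving the two plane equations with x = -5 gives (-5, 1, -4).
Taking (-5, 1, -4) on L with direction v = (-15, 30, 10): w = S − (-5, 1, -4) = (9, 4, -1), and w × v = (70, -75, 330).
Distance = |w × v| / |v| = √119425 / √1225 ≈ 9.8737.

9.8737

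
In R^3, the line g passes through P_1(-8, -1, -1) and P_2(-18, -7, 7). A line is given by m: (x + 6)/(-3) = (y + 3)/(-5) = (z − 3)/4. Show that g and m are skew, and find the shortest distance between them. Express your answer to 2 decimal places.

A direction vector for g is P_2 − P_1 = (-10, -6, 8).
m has direction (-3, -5, 4) through (-6, -3, 3).
Common perpendicular direction n = (-10, -6, 8) × (-3, -5, 4) = (16, 16, 32).
With w = (-6, -3, 3) − (-8, -1, -1) = (2, -2, 4), w · n = 128.
Since n ≠ 0 the lines are not parallel, and w · n = 128 ≠ 0 so they do not intersect; hence they are skew.
Distance = |w · n| / |n| = |128| / √1536 ≈ 3.27.

3.27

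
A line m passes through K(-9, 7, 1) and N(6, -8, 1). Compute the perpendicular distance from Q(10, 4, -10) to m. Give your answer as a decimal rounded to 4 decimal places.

A direction vector for m is N − K = (15, -15, 0).
Taking (-9, 7, 1) on m with direction v = (15, -15, 0): w = Q − (-9, 7, 1) = (19, -3, -11), and w × v = (-165, -165, -240).
Distance = |w × v| / |v| = √112050 / √450 ≈ 15.7797.

15.7797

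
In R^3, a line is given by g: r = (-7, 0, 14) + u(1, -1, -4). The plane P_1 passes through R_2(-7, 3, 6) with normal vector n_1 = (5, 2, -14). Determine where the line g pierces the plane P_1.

P_1: n_1·r = n_1·R_2 gives 5x + 2y - 14z = -113.
Substitute r = (-7, 0, 14) + t(1, -1, -4) into the plane: -231 + 59t = -113, so t = 2.
Intersection: (-7, 0, 14) + 2·(1, -1, -4) = (-5, -2, 6).

(-5, -2, 6)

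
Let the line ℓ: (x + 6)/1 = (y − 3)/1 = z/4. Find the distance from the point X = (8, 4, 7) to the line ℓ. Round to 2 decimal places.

11.97

ℓ has direction (1, 1, 4) through (-6, 3, 0).
Taking (-6, 3, 0) on ℓ with direction v = (1, 1, 4): w = X − (-6, 3, 0) = (14, 1, 7), and w × v = (-3, -49, 13).
Distance = |w × v| / |v| = √2579 / √18 ≈ 11.97.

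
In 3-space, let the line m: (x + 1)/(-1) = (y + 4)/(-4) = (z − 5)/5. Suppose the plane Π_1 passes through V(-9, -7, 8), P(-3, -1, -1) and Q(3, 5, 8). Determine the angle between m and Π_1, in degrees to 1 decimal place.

19.1

m has direction (-1, -4, 5) through (-1, -4, 5).
VP = (6, 6, -9), VQ = (12, 12, 0); a normal to Π_1 is VP × VQ = (108, -108, 0).
Using V: Π_1 has equation 108x - 108y = -216.
sin θ = |n·v| / (|n||v|) = |324| / (√23328 · √42) = 0.32733.
θ ≈ 19.1°.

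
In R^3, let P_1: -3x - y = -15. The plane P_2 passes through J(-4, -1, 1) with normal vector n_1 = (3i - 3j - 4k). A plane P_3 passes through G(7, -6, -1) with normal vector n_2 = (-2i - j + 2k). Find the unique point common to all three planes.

P_2: n_1·r = n_1·J gives 3x - 3y - 4z = -13.
P_3: n_2·r = n_2·G gives -2x - y + 2z = -10.
Solving the 3×3 linear system -3x - y = -15, 3x - 3y - 4z = -13, -2x - y + 2z = -10 (e.g. by elimination or Cramer's rule, determinant = 28) gives (3, 6, 1).

(3, 6, 1)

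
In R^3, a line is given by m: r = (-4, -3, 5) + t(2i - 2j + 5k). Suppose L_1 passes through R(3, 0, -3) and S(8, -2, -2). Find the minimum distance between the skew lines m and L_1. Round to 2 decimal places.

A direction vector for L_1 is S − R = (5, -2, 1).
Common perpendicular direction n = (2, -2, 5) × (5, -2, 1) = (8, 23, 6).
With w = (3, 0, -3) − (-4, -3, 5) = (7, 3, -8), w · n = 77.
Distance = |w · n| / |n| = |77| / √629 ≈ 3.07.

3.07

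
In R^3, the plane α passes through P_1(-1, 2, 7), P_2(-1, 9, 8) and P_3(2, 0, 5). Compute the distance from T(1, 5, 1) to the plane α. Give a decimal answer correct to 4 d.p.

P_1P_2 = (0, 7, 1), P_1P_3 = (3, -2, -2); a normal to α is P_1P_2 × P_1P_3 = (-12, 3, -21).
Using P_1: α has equation -12x + 3y - 21z = -129.
n·T − d = (-12)·(1) + (3)·(5) + (-21)·(1) − (-129) = 111; |n| = √594.
Distance = |111| / √594 = 111/√594 ≈ 4.5544.

4.5544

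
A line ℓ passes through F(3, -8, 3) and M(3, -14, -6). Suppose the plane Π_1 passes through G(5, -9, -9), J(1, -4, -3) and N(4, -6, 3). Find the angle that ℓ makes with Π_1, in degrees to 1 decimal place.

A direction vector for ℓ is M − F = (0, -6, -9).
GJ = (-4, 5, 6), GN = (-1, 3, 12); a normal to Π_1 is GJ × GN = (42, 42, -7).
Using G: Π_1 has equation 42x + 42y - 7z = -105.
sin θ = |n·v| / (|n||v|) = |-189| / (√3577 · √117) = 0.29215.
θ ≈ 17.0°.

17.0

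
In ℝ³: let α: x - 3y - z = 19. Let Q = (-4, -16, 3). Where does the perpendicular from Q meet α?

(-6, -10, 5)

Foot = Q − λn with λ = (n·Q − d)/|n|² = (41 − 19)/11 = 2.
Foot = (-4, -16, 3) − 2·(1, -3, -1) = (-6, -10, 5).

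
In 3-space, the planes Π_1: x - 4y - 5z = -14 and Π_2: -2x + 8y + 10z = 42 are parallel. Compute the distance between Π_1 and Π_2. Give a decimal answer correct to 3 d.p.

1.080

Rescale Π_2 by 1/(-2): x - 4y - 5z = -21. Then distance = |-14 − (-21)| / √42 ≈ 1.080.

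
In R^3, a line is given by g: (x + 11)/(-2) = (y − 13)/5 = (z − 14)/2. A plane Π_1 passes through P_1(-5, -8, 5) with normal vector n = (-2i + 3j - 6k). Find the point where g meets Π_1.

(-5, -2, 8)

g has direction (-2, 5, 2) through (-11, 13, 14).
Π_1: n·r = n·P_1 gives -2x + 3y - 6z = -44.
Substitute r = (-11, 13, 14) + t(-2, 5, 2) into the plane: -23 + 7t = -44, so t = -3.
Intersection: (-11, 13, 14) + (-3)·(-2, 5, 2) = (-5, -2, 8).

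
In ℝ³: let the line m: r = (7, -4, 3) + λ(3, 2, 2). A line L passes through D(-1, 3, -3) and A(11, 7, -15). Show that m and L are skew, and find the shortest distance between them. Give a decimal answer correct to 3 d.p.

A direction vector for L is A − D = (12, 4, -12).
Common perpendicular direction n = (3, 2, 2) × (12, 4, -12) = (-32, 60, -12).
With w = (-1, 3, -3) − (7, -4, 3) = (-8, 7, -6), w · n = 748.
Since n ≠ 0 the lines are not parallel, and w · n = 748 ≠ 0 so they do not intersect; hence they are skew.
Distance = |w · n| / |n| = |748| / √4768 ≈ 10.833.

10.833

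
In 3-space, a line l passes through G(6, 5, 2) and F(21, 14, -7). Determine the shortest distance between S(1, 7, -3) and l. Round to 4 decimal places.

A direction vector for l is F − G = (15, 9, -9).
Taking (6, 5, 2) on l with direction v = (15, 9, -9): w = S − (6, 5, 2) = (-5, 2, -5), and w × v = (27, -120, -75).
Distance = |w × v| / |v| = √20754 / √387 ≈ 7.3231.

7.3231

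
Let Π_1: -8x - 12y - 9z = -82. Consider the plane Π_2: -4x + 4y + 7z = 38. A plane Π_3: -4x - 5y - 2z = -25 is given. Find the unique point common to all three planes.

(2, 1, 6)

Solving the 3×3 linear system -8x - 12y - 9z = -82, -4x + 4y + 7z = 38, -4x - 5y - 2z = -25 (e.g. by elimination or Cramer's rule, determinant = -108) gives (2, 1, 6).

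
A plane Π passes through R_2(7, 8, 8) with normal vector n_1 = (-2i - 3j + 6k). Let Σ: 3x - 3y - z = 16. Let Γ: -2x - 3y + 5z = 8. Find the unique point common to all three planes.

(4, -2, 2)

Π: n_1·r = n_1·R_2 gives -2x - 3y + 6z = 10.
Solving the 3×3 linear system -2x - 3y + 6z = 10, 3x - 3y - z = 16, -2x - 3y + 5z = 8 (e.g. by elimination or Cramer's rule, determinant = -15) gives (4, -2, 2).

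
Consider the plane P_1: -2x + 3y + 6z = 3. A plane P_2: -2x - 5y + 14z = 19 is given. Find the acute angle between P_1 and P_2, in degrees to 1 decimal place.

46.0

cos θ = |n₁·n₂| / (|n₁||n₂|) = |73| / (√49 · √225).
θ = arccos(0.69524) ≈ 46.0°.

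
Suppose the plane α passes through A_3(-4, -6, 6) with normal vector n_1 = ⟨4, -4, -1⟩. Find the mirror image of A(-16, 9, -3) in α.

α: n_1·r = n_1·A_3 gives 4x - 4y - z = 2.
λ = (n·A − d)/|n|² = (-97 − 2)/33 = -3.
Reflection = A − 2λn = (-16, 9, -3) − (-6)·(4, -4, -1) = (8, -15, -9).

(8, -15, -9)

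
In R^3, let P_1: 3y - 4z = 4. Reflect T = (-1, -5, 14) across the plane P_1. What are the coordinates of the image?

λ = (n·T − d)/|n|² = (-71 − 4)/25 = -3.
Reflection = T − 2λn = (-1, -5, 14) − (-6)·(0, 3, -4) = (-1, 13, -10).

(-1, 13, -10)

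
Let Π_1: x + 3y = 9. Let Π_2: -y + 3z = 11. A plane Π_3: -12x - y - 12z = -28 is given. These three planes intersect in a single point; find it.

Solving the 3×3 linear system x + 3y = 9, -y + 3z = 11, -12x - y - 12z = -28 (e.g. by elimination or Cramer's rule, determinant = -93) gives (-3, 4, 5).

(-3, 4, 5)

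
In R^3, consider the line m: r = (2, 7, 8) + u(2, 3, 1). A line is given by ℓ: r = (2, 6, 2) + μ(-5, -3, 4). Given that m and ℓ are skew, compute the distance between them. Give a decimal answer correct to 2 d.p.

1.88

Common perpendicular direction n = (2, 3, 1) × (-5, -3, 4) = (15, -13, 9).
With w = (2, 6, 2) − (2, 7, 8) = (0, -1, -6), w · n = -41.
Distance = |w · n| / |n| = |-41| / √475 ≈ 1.88.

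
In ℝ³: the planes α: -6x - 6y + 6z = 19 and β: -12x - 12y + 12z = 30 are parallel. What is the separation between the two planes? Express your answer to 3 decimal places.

0.385

Rescale β by 1/2: -6x - 6y + 6z = 15. Then distance = |19 − 15| / √108 ≈ 0.385.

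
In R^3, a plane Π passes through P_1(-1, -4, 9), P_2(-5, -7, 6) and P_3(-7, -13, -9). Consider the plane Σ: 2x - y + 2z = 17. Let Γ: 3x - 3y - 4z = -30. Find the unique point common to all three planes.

P_1P_2 = (-4, -3, -3), P_1P_3 = (-6, -9, -18); a normal to Π is P_1P_2 × P_1P_3 = (27, -54, 18).
Using P_1: Π has equation 27x - 54y + 18z = 351.
Solving the 3×3 linear system 27x - 54y + 18z = 351, 2x - y + 2z = 17, 3x - 3y - 4z = -30 (e.g. by elimination or Cramer's rule, determinant = -540) gives (-3, -5, 9).

(-3, -5, 9)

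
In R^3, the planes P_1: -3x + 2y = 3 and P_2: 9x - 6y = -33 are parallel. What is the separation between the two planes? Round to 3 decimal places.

Rescale P_2 by 1/(-3): -3x + 2y = 11. Then distance = |3 − 11| / √13 ≈ 2.219.

2.219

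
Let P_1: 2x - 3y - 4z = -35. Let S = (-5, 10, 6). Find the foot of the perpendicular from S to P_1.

Foot = S − λn with λ = (n·S − d)/|n|² = (-64 − (-35))/29 = -1.
Foot = (-5, 10, 6) − (-1)·(2, -3, -4) = (-3, 7, 2).

(-3, 7, 2)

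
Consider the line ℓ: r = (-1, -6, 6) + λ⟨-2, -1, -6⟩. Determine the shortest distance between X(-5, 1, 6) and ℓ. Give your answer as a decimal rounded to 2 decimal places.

Taking (-1, -6, 6) on ℓ with direction v = (-2, -1, -6): w = X − (-1, -6, 6) = (-4, 7, 0), and w × v = (-42, -24, 18).
Distance = |w × v| / |v| = √2664 / √41 ≈ 8.06.

8.06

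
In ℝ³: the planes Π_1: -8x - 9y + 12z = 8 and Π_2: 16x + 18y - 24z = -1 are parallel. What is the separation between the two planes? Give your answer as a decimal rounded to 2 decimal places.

Rescale Π_2 by 1/(-2): -8x - 9y + 12z = 1/2. Then distance = |8 − (1/2)| / √289 ≈ 0.44.

0.44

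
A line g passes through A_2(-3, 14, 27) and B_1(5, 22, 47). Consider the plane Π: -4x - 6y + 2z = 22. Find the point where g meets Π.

A direction vector for g is B_1 − A_2 = (8, 8, 20).
Substitute r = (-3, 14, 27) + t(8, 8, 20) into the plane: -18 + (-40)t = 22, so t = -1.
Intersection: (-3, 14, 27) + (-1)·(8, 8, 20) = (-11, 6, 7).

(-11, 6, 7)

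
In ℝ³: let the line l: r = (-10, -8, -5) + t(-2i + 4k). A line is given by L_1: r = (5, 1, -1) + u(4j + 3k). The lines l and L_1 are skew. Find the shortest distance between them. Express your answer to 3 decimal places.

11.554

Common perpendicular direction n = (-2, 0, 4) × (0, 4, 3) = (-16, 6, -8).
With w = (5, 1, -1) − (-10, -8, -5) = (15, 9, 4), w · n = -218.
Distance = |w · n| / |n| = |-218| / √356 ≈ 11.554.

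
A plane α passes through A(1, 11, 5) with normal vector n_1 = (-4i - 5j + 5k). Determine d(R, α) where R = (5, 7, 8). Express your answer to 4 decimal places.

α: n_1·r = n_1·A gives -4x - 5y + 5z = -34.
n·R − d = (-4)·(5) + (-5)·(7) + (5)·(8) − (-34) = 19; |n| = √66.
Distance = |19| / √66 = 19/√66 ≈ 2.3387.

2.3387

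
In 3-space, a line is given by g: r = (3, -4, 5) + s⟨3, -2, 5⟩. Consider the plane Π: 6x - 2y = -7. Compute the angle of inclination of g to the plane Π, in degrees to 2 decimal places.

34.35

sin θ = |n·v| / (|n||v|) = |22| / (√40 · √38) = 0.56429.
θ ≈ 34.35°.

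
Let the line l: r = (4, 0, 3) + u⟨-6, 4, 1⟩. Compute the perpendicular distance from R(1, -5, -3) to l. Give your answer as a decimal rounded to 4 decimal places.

Taking (4, 0, 3) on l with direction v = (-6, 4, 1): w = R − (4, 0, 3) = (-3, -5, -6), and w × v = (19, 39, -42).
Distance = |w × v| / |v| = √3646 / √53 ≈ 8.2941.

8.2941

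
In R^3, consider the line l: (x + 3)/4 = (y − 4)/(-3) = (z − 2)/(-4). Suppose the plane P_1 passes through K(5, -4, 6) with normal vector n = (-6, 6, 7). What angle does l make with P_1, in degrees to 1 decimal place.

83.6

l has direction (4, -3, -4) through (-3, 4, 2).
P_1: n·r = n·K gives -6x + 6y + 7z = -12.
sin θ = |n·v| / (|n||v|) = |-70| / (√121 · √41) = 0.99383.
θ ≈ 83.6°.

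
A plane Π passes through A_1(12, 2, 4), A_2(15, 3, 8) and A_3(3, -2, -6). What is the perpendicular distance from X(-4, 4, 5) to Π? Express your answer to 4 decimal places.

12.3333

A_1A_2 = (3, 1, 4), A_1A_3 = (-9, -4, -10); a normal to Π is A_1A_2 × A_1A_3 = (6, -6, -3).
Using A_1: Π has equation 6x - 6y - 3z = 48.
n·X − d = (6)·(-4) + (-6)·(4) + (-3)·(5) − 48 = -111; |n| = √81.
Distance = |-111| / √81 = 111/√81 ≈ 12.3333.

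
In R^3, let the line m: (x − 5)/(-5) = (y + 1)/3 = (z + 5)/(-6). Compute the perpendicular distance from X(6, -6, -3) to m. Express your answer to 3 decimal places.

3.921

m has direction (-5, 3, -6) through (5, -1, -5).
Taking (5, -1, -5) on m with direction v = (-5, 3, -6): w = X − (5, -1, -5) = (1, -5, 2), and w × v = (24, -4, -22).
Distance = |w × v| / |v| = √1076 / √70 ≈ 3.921.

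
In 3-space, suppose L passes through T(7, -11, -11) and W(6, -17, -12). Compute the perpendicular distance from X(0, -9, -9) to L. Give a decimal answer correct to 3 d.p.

7.464

A direction vector for L is W − T = (-1, -6, -1).
Taking (7, -11, -11) on L with direction v = (-1, -6, -1): w = X − (7, -11, -11) = (-7, 2, 2), and w × v = (10, -9, 44).
Distance = |w × v| / |v| = √2117 / √38 ≈ 7.464.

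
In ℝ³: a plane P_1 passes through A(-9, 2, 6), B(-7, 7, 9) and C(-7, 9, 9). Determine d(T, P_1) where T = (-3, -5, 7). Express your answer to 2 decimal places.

AB = (2, 5, 3), AC = (2, 7, 3); a normal to P_1 is AB × AC = (-6, 0, 4).
Using A: P_1 has equation -6x + 4z = 78.
n·T − d = (-6)·(-3) + (0)·(-5) + (4)·(7) − 78 = -32; |n| = √52.
Distance = |-32| / √52 = 32/√52 ≈ 4.44.

4.44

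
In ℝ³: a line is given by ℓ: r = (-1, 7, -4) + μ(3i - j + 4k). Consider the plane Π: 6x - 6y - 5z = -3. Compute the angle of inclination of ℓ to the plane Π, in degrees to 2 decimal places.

4.57

sin θ = |n·v| / (|n||v|) = |4| / (√97 · √26) = 0.07965.
θ ≈ 4.57°.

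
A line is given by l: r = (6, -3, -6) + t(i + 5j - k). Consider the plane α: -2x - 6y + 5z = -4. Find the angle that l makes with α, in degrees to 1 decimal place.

62.0

sin θ = |n·v| / (|n||v|) = |-37| / (√65 · √27) = 0.88321.
θ ≈ 62.0°.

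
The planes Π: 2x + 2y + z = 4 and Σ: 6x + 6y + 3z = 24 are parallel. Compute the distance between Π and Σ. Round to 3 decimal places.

Rescale Σ by 1/3: 2x + 2y + z = 8. Then distance = |4 − 8| / √9 ≈ 1.333.

1.333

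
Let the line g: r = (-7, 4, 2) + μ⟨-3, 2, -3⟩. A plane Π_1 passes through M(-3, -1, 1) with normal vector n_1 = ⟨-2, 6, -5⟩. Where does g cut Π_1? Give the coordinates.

(-4, 2, 5)

Π_1: n_1·r = n_1·M gives -2x + 6y - 5z = -5.
Substitute r = (-7, 4, 2) + t(-3, 2, -3) into the plane: 28 + 33t = -5, so t = -1.
Intersection: (-7, 4, 2) + (-1)·(-3, 2, -3) = (-4, 2, 5).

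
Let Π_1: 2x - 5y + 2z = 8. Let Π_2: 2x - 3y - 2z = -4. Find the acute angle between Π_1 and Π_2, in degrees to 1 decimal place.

cos θ = |n₁·n₂| / (|n₁||n₂|) = |15| / (√33 · √17).
θ = arccos(0.63330) ≈ 50.7°.

50.7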